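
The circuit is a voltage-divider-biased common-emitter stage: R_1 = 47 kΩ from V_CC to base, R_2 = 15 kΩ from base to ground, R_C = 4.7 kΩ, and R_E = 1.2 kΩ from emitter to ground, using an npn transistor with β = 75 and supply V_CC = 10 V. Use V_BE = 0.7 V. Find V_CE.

V_CE ≈ 2.6 V

Thevenize the base divider: V_Th = V_CC·R_2/(R_1+R_2) = 10×15/62 = 2.42 V, R_Th = R_1‖R_2 = 11.4 kΩ.
Base-emitter loop: V_Th = I_B·R_Th + V_BE + (β+1)I_B·R_E, so I_B = (2.42 − 0.7) / (11.4 + 76×1.2) = 0.0168 mA.
I_C = β·I_B = 75×0.0168 = 1.26 mA, and I_E = (β+1)I_B = 1.27 mA.
V_CE = V_CC − I_C·R_C − I_E·R_E = 10 − 1.26×4.7 − 1.27×1.2 = 2.56 V.
V_CE = 2.56 V > 0.2 V confirms active-region operation.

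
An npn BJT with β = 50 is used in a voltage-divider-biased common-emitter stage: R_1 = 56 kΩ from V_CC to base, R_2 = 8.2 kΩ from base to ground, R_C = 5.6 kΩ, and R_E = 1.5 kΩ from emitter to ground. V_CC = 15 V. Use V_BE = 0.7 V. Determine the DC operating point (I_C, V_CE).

I_C ≈ 0.73 mA, V_CE ≈ 9.8 V

Thevenize the base divider: V_Th = V_CC·R_2/(R_1+R_2) = 15×8.2/64.2 = 1.92 V, R_Th = R_1‖R_2 = 7.15 kΩ.
Base-emitter loop: V_Th = I_B·R_Th + V_BE + (β+1)I_B·R_E, so I_B = (1.92 − 0.7) / (7.15 + 51×1.5) = 0.0145 mA.
I_C = β·I_B = 50×0.0145 = 0.727 mA, and I_E = (β+1)I_B = 0.741 mA.
V_CE = V_CC − I_C·R_C − I_E·R_E = 15 − 0.727×5.6 − 0.741×1.5 = 9.82 V.
V_CE = 9.82 V > 0.2 V confirms active-region operation.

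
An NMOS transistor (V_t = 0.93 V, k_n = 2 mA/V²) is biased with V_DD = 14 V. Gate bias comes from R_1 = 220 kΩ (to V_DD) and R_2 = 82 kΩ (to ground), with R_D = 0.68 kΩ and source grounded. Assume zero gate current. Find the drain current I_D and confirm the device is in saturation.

V_G = V_DD·R_2/(R_1+R_2) = 14×82/302 = 3.8 V. With the source grounded, V_GS = V_G = 3.8 V.
Assume saturation: I_D = (k_n/2)(V_GS − V_t)² = (2/2)×(3.8 − 0.93)² = 1×2.87² = 8.24 mA.
V_DS = V_DD − I_D·R_D = 14 − 8.24×0.68 = 8.39 V.
Saturation requires V_DS ≥ V_GS − V_t = 2.87 V; 8.39 ≥ 2.87 ✓.

I_D ≈ 8.2 mA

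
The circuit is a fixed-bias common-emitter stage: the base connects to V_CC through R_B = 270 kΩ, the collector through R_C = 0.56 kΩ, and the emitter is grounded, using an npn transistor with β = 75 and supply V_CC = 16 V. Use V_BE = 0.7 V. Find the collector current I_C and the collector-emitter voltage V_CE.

I_C ≈ 4.2 mA, V_CE ≈ 14 V

Base loop: V_CC = I_B·R_B + V_BE, so I_B = (16 − 0.7)/270 kΩ = 0.0567 mA.
In the active region I_C = β·I_B = 75 × 0.0567 = 4.25 mA.
Collector loop: V_CE = V_CC − I_C·R_C = 16 − 4.25×0.56 = 13.6 V.
Since V_CE = 13.6 V > V_CE(sat) ≈ 0.2 V, the transistor is in the active region as assumed.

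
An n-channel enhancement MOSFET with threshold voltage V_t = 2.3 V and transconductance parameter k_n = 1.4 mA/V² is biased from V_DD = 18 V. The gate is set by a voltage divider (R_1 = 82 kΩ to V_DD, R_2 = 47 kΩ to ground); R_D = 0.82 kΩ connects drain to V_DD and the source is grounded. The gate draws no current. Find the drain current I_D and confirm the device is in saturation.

V_G = V_DD·R_2/(R_1+R_2) = 18×47/129 = 6.56 V. With the source grounded, V_GS = V_G = 6.56 V.
Assume saturation: I_D = (k_n/2)(V_GS − V_t)² = (1.4/2)×(6.56 − 2.3)² = 0.7×4.26² = 12.7 mA.
V_DS = V_DD − I_D·R_D = 18 − 12.7×0.82 = 7.59 V.
Saturation requires V_DS ≥ V_GS − V_t = 4.26 V; 7.59 ≥ 4.26 ✓.

I_D ≈ 13 mA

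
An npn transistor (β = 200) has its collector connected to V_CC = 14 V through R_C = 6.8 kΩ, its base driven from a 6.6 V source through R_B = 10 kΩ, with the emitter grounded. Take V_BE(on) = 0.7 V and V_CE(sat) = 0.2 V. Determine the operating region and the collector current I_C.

saturation; I_C ≈ 2 mA

Assume active: I_B = (6.6 − 0.7)/10 = 0.59 mA, giving I_C = β·I_B = 118 mA.
But then V_CE = 14 − 118×6.8 = -788 V < V_CE(sat) = 0.2 V — impossible in the active region.
So the transistor is saturated. With V_CE = 0.2 V, I_C = (V_CC − 0.2)/R_C = 13.8/6.8 = 2.03 mA.
Check: β·I_B = 118 mA > I_C = 2.03 mA, confirming saturation.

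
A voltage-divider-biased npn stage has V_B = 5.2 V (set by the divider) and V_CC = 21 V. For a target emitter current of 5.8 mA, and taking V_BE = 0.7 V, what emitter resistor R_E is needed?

R_E ≈ 0.78 kΩ

V_E = V_B − V_BE = 5.2 − 0.7 = 4.5 V.
R_E = V_E / I_E = 4.5 / 5.8 = 0.776 kΩ.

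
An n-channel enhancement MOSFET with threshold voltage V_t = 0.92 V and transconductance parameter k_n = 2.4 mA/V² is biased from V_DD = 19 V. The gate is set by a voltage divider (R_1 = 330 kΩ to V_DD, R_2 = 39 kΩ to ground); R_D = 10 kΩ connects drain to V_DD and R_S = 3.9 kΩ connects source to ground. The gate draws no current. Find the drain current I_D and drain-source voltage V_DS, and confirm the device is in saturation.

V_G = V_DD·R_2/(R_1+R_2) = 19×39/369 = 2.01 V.
Assume saturation: I_D = (k_n/2)(V_GS − V_t)² with V_GS = V_G − I_D·R_S = 2.01 − 3.9·I_D.
Substituting gives 18.3·I_D² − 11.2·I_D + 1.42 = 0, with roots I_D = 0.18 or 0.433 mA.
The root I_D = 0.433 mA gives V_GS = 0.319 V ≤ V_t, so take I_D = 0.18 mA.
Then V_GS = 1.31 V and V_DS = V_DD − I_D(R_D+R_S) = 19 − 0.18×13.9 = 16.5 V.
Saturation requires V_DS ≥ V_GS − V_t = 0.387 V; 16.5 ≥ 0.387 ✓.

I_D ≈ 0.18 mA, V_DS ≈ 17 V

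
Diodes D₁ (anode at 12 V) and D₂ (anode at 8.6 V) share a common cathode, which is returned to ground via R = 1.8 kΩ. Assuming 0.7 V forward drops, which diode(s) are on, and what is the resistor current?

Only D₁ conducts; I_R ≈ 6.3 mA

Assume both conduct. Then node N would need to be at both 12−0.7 = 11.3 V and 8.6−0.7 = 7.9 V, which is impossible.
Assume only D₁ conducts: V_N = 12 − 0.7 = 11.3 V, so I_R = 11.3/1.8 = 6.28 mA.
Check D₂: its anode-to-cathode voltage is 8.6 − 11.3 = -2.7 V < 0.7 V, so it is off. The assumption is consistent.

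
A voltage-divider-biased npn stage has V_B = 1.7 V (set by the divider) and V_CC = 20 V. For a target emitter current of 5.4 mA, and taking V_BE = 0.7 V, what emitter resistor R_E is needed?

R_E ≈ 0.19 kΩ

V_E = V_B − V_BE = 1.7 − 0.7 = 1 V.
R_E = V_E / I_E = 1 / 5.4 = 0.185 kΩ.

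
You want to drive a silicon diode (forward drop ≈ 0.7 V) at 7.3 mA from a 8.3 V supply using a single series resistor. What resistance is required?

R ≈ 1 kΩ

The resistor drops V_S − V_D = 8.3 − 0.7 = 7.6 V at 7.3 mA.
R = 7.6 V / 7.3 mA = 1.04 kΩ.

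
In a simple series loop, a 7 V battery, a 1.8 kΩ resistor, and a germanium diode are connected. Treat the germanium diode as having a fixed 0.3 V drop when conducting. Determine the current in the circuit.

KVL around the loop: 7 = V_D + I·R = 0.3 + I × 1.8 kΩ.
So I = (7 − 0.3) / 1.8 kΩ = 6.7 / 1.8 = 3.72 mA.

I ≈ 3.7 mA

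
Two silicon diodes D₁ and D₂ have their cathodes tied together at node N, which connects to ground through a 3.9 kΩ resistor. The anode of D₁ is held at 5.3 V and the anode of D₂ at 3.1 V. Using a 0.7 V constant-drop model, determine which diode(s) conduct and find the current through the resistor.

Only D₁ conducts; I_R ≈ 1.2 mA

Assume both conduct. Then node N would need to be at both 5.3−0.7 = 4.6 V and 3.1−0.7 = 2.4 V, which is impossible.
Assume only D₁ conducts: V_N = 5.3 − 0.7 = 4.6 V, so I_R = 4.6/3.9 = 1.18 mA.
Check D₂: its anode-to-cathode voltage is 3.1 − 4.6 = -1.5 V < 0.7 V, so it is off. The assumption is consistent.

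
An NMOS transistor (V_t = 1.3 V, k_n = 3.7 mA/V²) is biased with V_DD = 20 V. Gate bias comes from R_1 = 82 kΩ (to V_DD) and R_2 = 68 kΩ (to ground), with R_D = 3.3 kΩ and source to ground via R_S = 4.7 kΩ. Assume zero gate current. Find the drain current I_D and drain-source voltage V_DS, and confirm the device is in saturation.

V_G = V_DD·R_2/(R_1+R_2) = 20×68/150 = 9.07 V.
Assume saturation: I_D = (k_n/2)(V_GS − V_t)² with V_GS = V_G − I_D·R_S = 9.07 − 4.7·I_D.
Substituting gives 40.9·I_D² − 136·I_D + 112 = 0, with roots I_D = 1.46 or 1.87 mA.
The root I_D = 1.87 mA gives V_GS = 0.296 V ≤ V_t, so take I_D = 1.46 mA.
Then V_GS = 2.19 V and V_DS = V_DD − I_D(R_D+R_S) = 20 − 1.46×8 = 8.29 V.
Saturation requires V_DS ≥ V_GS − V_t = 0.889 V; 8.29 ≥ 0.889 ✓.

I_D ≈ 1.5 mA, V_DS ≈ 8.3 V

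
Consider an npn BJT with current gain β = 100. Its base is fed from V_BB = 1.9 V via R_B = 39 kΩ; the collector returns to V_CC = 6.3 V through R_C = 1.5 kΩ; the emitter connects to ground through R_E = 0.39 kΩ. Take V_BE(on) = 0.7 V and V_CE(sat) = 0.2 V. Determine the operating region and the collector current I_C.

active; I_C ≈ 1.5 mA

Assume active. Base-emitter loop: I_B = (V_BB − V_BE)/(R_B + (β+1)R_E) = (1.9 − 0.7)/(39 + 101×0.39) = 0.0153 mA.
I_C = β·I_B = 100×0.0153 = 1.53 mA.
V_CE = V_CC − I_C·R_C − I_E·R_E = 6.3 − 1.53×1.5 − 1.55×0.39 = 3.4 V > V_CE(sat), so the active-region assumption holds.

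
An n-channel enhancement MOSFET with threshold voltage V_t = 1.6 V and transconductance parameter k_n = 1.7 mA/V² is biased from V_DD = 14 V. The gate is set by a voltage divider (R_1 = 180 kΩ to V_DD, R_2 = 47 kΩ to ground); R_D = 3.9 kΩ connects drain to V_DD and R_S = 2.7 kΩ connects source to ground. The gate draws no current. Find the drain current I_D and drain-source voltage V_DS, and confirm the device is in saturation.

V_G = V_DD·R_2/(R_1+R_2) = 14×47/227 = 2.9 V.
Assume saturation: I_D = (k_n/2)(V_GS − V_t)² with V_GS = V_G − I_D·R_S = 2.9 − 2.7·I_D.
Substituting gives 6.2·I_D² − 6.96·I_D + 1.43 = 0, with roots I_D = 0.272 or 0.852 mA.
The root I_D = 0.852 mA gives V_GS = 0.599 V ≤ V_t, so take I_D = 0.272 mA.
Then V_GS = 2.17 V and V_DS = V_DD − I_D(R_D+R_S) = 14 − 0.272×6.6 = 12.2 V.
Saturation requires V_DS ≥ V_GS − V_t = 0.565 V; 12.2 ≥ 0.565 ✓.

I_D ≈ 0.27 mA, V_DS ≈ 12 V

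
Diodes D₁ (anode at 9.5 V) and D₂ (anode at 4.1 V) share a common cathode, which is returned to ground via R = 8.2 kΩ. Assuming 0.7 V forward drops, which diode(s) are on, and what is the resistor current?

Assume both conduct. Then node N would need to be at both 9.5−0.7 = 8.8 V and 4.1−0.7 = 3.4 V, which is impossible.
Assume only D₁ conducts: V_N = 9.5 − 0.7 = 8.8 V, so I_R = 8.8/8.2 = 1.07 mA.
Check D₂: its anode-to-cathode voltage is 4.1 − 8.8 = -4.7 V < 0.7 V, so it is off. The assumption is consistent.

Only D₁ conducts; I_R ≈ 1.1 mA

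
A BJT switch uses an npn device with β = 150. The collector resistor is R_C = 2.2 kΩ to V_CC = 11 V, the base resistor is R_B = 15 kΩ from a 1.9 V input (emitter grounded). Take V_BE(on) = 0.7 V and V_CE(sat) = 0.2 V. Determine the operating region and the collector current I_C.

Assume active: I_B = (1.9 − 0.7)/15 = 0.08 mA, giving I_C = β·I_B = 12 mA.
But then V_CE = 11 − 12×2.2 = -15.4 V < V_CE(sat) = 0.2 V — impossible in the active region.
So the transistor is saturated. With V_CE = 0.2 V, I_C = (V_CC − 0.2)/R_C = 10.8/2.2 = 4.91 mA.
Check: β·I_B = 12 mA > I_C = 4.91 mA, confirming saturation.

saturation; I_C ≈ 4.9 mA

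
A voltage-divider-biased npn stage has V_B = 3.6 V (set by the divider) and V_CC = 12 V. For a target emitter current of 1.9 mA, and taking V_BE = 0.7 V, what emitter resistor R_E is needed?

V_E = V_B − V_BE = 3.6 − 0.7 = 2.9 V.
R_E = V_E / I_E = 2.9 / 1.9 = 1.53 kΩ.

R_E ≈ 1.5 kΩ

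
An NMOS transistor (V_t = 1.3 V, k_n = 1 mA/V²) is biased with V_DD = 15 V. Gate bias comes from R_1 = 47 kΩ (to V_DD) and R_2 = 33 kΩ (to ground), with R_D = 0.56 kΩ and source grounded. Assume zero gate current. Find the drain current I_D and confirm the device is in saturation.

V_G = V_DD·R_2/(R_1+R_2) = 15×33/80 = 6.19 V. With the source grounded, V_GS = V_G = 6.19 V.
Assume saturation: I_D = (k_n/2)(V_GS − V_t)² = (1/2)×(6.19 − 1.3)² = 0.5×4.89² = 11.9 mA.
V_DS = V_DD − I_D·R_D = 15 − 11.9×0.56 = 8.31 V.
Saturation requires V_DS ≥ V_GS − V_t = 4.89 V; 8.31 ≥ 4.89 ✓.

I_D ≈ 12 mA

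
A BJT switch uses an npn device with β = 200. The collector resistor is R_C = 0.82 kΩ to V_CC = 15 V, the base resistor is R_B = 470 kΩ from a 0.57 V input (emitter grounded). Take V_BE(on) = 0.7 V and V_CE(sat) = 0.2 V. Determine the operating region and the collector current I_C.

cutoff; I_C ≈ 0

V_BB = 0.57 V ≤ V_BE(on) = 0.7 V, so the base-emitter junction is not forward biased.
The transistor is in cutoff: I_B = I_C = 0.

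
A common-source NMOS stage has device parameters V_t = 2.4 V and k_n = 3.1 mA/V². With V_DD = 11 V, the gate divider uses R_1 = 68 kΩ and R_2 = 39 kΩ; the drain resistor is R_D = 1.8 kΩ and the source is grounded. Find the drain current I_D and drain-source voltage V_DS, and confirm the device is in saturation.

V_G = V_DD·R_2/(R_1+R_2) = 11×39/107 = 4.01 V. With the source grounded, V_GS = V_G = 4.01 V.
Assume saturation: I_D = (k_n/2)(V_GS − V_t)² = (3.1/2)×(4.01 − 2.4)² = 1.55×1.61² = 4.01 mA.
V_DS = V_DD − I_D·R_D = 11 − 4.01×1.8 = 3.77 V.
Saturation requires V_DS ≥ V_GS − V_t = 1.61 V; 3.77 ≥ 1.61 ✓.

I_D ≈ 4 mA, V_DS ≈ 3.8 V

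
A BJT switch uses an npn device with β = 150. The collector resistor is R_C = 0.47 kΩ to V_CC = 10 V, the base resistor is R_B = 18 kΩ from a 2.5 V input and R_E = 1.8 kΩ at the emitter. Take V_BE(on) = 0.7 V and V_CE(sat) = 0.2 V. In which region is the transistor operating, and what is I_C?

Assume active. Base-emitter loop: I_B = (V_BB − V_BE)/(R_B + (β+1)R_E) = (2.5 − 0.7)/(18 + 151×1.8) = 0.00621 mA.
I_C = β·I_B = 150×0.00621 = 0.932 mA.
V_CE = V_CC − I_C·R_C − I_E·R_E = 10 − 0.932×0.47 − 0.938×1.8 = 7.87 V > V_CE(sat), so the active-region assumption holds.

active; I_C ≈ 0.93 mA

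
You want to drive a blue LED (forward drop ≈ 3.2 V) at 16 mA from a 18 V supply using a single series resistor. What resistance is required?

R ≈ 0.93 kΩ

The resistor drops V_S − V_D = 18 − 3.2 = 14.8 V at 16 mA.
R = 14.8 V / 16 mA = 0.925 kΩ.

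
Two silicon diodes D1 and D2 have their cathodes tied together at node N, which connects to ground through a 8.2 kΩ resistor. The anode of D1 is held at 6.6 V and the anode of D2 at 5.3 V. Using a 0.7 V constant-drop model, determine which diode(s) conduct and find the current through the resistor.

Only D1 conducts; I_R ≈ 0.72 mA

Assume both conduct. Then node N would need to be at both 6.6−0.7 = 5.9 V and 5.3−0.7 = 4.6 V, which is impossible.
Assume only D1 conducts: V_N = 6.6 − 0.7 = 5.9 V, so I_R = 5.9/8.2 = 0.72 mA.
Check D2: its anode-to-cathode voltage is 5.3 − 5.9 = -0.6 V < 0.7 V, so it is off. The assumption is consistent.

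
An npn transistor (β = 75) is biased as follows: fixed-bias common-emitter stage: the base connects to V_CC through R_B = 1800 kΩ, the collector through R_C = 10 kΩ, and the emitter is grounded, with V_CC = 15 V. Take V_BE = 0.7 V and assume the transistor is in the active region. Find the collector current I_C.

Base loop: V_CC = I_B·R_B + V_BE, so I_B = (15 − 0.7)/1800 kΩ = 0.00794 mA.
In the active region I_C = β·I_B = 75 × 0.00794 = 0.596 mA.
Collector loop: V_CE = V_CC − I_C·R_C = 15 − 0.596×10 = 9.04 V.
Since V_CE = 9.04 V > V_CE(sat) ≈ 0.2 V, the transistor is in the active region as assumed.

I_C ≈ 0.6 mA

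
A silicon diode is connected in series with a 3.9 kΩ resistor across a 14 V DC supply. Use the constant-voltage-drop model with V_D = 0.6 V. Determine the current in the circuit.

I ≈ 3.4 mA

KVL around the loop: 14 = V_D + I·R = 0.6 + I × 3.9 kΩ.
So I = (14 − 0.6) / 3.9 kΩ = 13.4 / 3.9 = 3.44 mA.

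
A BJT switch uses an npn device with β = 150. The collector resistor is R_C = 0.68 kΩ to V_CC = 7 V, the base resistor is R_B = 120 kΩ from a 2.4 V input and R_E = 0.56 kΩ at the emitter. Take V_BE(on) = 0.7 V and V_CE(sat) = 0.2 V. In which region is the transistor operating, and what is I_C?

Assume active. Base-emitter loop: I_B = (V_BB − V_BE)/(R_B + (β+1)R_E) = (2.4 − 0.7)/(120 + 151×0.56) = 0.00831 mA.
I_C = β·I_B = 150×0.00831 = 1.25 mA.
V_CE = V_CC − I_C·R_C − I_E·R_E = 7 − 1.25×0.68 − 1.25×0.56 = 5.45 V > V_CE(sat), so the active-region assumption holds.

active; I_C ≈ 1.2 mA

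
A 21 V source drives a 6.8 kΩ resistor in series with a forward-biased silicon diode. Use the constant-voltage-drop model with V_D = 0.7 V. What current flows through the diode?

I ≈ 3 mA

KVL around the loop: 21 = V_D + I·R = 0.7 + I × 6.8 kΩ.
So I = (21 − 0.7) / 6.8 kΩ = 20.3 / 6.8 = 2.99 mA.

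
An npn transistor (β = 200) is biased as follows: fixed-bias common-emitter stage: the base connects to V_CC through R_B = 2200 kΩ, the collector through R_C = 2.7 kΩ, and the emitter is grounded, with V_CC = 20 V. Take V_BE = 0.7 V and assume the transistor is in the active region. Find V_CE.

V_CE ≈ 15 V

Base loop: V_CC = I_B·R_B + V_BE, so I_B = (20 − 0.7)/2200 kΩ = 0.00877 mA.
In the active region I_C = β·I_B = 200 × 0.00877 = 1.75 mA.
Collector loop: V_CE = V_CC − I_C·R_C = 20 − 1.75×2.7 = 15.3 V.
Since V_CE = 15.3 V > V_CE(sat) ≈ 0.2 V, the transistor is in the active region as assumed.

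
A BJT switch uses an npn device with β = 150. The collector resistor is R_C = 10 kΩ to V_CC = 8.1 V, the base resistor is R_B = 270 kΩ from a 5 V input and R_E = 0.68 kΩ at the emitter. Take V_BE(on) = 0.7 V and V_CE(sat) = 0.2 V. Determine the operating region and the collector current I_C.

Assume active: I_B = (5 − 0.7)/(270 + 151×0.68) = 0.0115 mA, I_C = β·I_B = 1.73 mA.
Then V_CE = 8.1 − 1.73×10 − 1.74×0.68 = -10.4 V < 0.2 V — the active assumption fails.
Re-solve with V_CE = 0.2 V. KCL at the emitter: V_E/R_E = (V_BB−0.7−V_E)/R_B + (V_CC−0.2−V_E)/R_C, giving V_E = 0.512 V.
I_C = (V_CC − 0.2 − V_E)/R_C = (7.9 − 0.512)/10 = 0.739 mA.
Check: I_B = (4.3 − 0.512)/270 = 0.014 mA, and β·I_B = 2.1 mA > I_C, confirming saturation.

saturation; I_C ≈ 0.74 mA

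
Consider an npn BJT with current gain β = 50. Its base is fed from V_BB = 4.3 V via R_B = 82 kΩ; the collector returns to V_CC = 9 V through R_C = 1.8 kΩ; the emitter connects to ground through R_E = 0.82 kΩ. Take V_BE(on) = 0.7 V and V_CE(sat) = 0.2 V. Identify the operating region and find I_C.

active; I_C ≈ 1.5 mA

Assume active. Base-emitter loop: I_B = (V_BB − V_BE)/(R_B + (β+1)R_E) = (4.3 − 0.7)/(82 + 51×0.82) = 0.0291 mA.
I_C = β·I_B = 50×0.0291 = 1.45 mA.
V_CE = V_CC − I_C·R_C − I_E·R_E = 9 − 1.45×1.8 − 1.48×0.82 = 5.17 V > V_CE(sat), so the active-region assumption holds.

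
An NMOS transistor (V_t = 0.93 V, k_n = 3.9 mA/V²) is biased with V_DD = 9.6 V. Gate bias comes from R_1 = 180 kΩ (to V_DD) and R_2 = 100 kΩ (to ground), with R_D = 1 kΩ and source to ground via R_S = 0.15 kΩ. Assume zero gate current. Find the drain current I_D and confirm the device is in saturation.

V_G = V_DD·R_2/(R_1+R_2) = 9.6×100/280 = 3.43 V.
Assume saturation: I_D = (k_n/2)(V_GS − V_t)² with V_GS = V_G − I_D·R_S = 3.43 − 0.15·I_D.
Substituting gives 0.0439·I_D² − 2.46·I_D + 12.2 = 0, with roots I_D = 5.48 or 50.6 mA.
The root I_D = 50.6 mA gives V_GS = -4.17 V ≤ V_t, so take I_D = 5.48 mA.
Then V_GS = 2.61 V and V_DS = V_DD − I_D(R_D+R_S) = 9.6 − 5.48×1.15 = 3.3 V.
Saturation requires V_DS ≥ V_GS − V_t = 1.68 V; 3.3 ≥ 1.68 ✓.

I_D ≈ 5.5 mA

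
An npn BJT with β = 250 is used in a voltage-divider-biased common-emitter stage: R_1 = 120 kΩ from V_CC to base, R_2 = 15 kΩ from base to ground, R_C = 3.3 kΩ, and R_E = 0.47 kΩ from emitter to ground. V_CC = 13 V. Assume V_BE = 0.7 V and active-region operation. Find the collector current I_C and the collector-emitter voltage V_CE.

Thevenize the base divider: V_Th = V_CC·R_2/(R_1+R_2) = 13×15/135 = 1.44 V, R_Th = R_1‖R_2 = 13.3 kΩ.
Base-emitter loop: V_Th = I_B·R_Th + V_BE + (β+1)I_B·R_E, so I_B = (1.44 − 0.7) / (13.3 + 251×0.47) = 0.00567 mA.
I_C = β·I_B = 250×0.00567 = 1.42 mA, and I_E = (β+1)I_B = 1.42 mA.
V_CE = V_CC − I_C·R_C − I_E·R_E = 13 − 1.42×3.3 − 1.42×0.47 = 7.65 V.
V_CE = 7.65 V > 0.2 V confirms active-region operation.

I_C ≈ 1.4 mA, V_CE ≈ 7.7 V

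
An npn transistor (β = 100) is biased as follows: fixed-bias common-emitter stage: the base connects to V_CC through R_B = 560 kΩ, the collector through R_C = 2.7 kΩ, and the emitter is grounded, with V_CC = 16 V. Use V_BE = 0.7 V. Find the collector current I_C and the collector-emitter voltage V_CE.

Base loop: V_CC = I_B·R_B + V_BE, so I_B = (16 − 0.7)/560 kΩ = 0.0273 mA.
In the active region I_C = β·I_B = 100 × 0.0273 = 2.73 mA.
Collector loop: V_CE = V_CC − I_C·R_C = 16 − 2.73×2.7 = 8.62 V.
Since V_CE = 8.62 V > V_CE(sat) ≈ 0.2 V, the transistor is in the active region as assumed.

I_C ≈ 2.7 mA, V_CE ≈ 8.6 V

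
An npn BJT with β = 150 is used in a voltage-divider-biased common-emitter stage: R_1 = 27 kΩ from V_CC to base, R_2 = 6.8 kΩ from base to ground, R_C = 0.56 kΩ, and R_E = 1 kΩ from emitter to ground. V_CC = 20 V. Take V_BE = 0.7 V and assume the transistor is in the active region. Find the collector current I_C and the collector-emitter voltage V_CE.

I_C ≈ 3.2 mA, V_CE ≈ 15 V

Thevenize the base divider: V_Th = V_CC·R_2/(R_1+R_2) = 20×6.8/33.8 = 4.02 V, R_Th = R_1‖R_2 = 5.43 kΩ.
Base-emitter loop: V_Th = I_B·R_Th + V_BE + (β+1)I_B·R_E, so I_B = (4.02 − 0.7) / (5.43 + 151×1) = 0.0212 mA.
I_C = β·I_B = 150×0.0212 = 3.19 mA, and I_E = (β+1)I_B = 3.21 mA.
V_CE = V_CC − I_C·R_C − I_E·R_E = 20 − 3.19×0.56 − 3.21×1 = 15 V.
V_CE = 15 V > 0.2 V confirms active-region operation.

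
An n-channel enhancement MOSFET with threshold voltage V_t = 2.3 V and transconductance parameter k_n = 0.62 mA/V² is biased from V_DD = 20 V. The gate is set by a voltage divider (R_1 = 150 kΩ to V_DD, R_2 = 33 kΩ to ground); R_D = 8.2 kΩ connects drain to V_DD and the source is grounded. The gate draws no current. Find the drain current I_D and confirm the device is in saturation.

I_D ≈ 0.53 mA

V_G = V_DD·R_2/(R_1+R_2) = 20×33/183 = 3.61 V. With the source grounded, V_GS = V_G = 3.61 V.
Assume saturation: I_D = (k_n/2)(V_GS − V_t)² = (0.62/2)×(3.61 − 2.3)² = 0.31×1.31² = 0.529 mA.
V_DS = V_DD − I_D·R_D = 20 − 0.529×8.2 = 15.7 V.
Saturation requires V_DS ≥ V_GS − V_t = 1.31 V; 15.7 ≥ 1.31 ✓.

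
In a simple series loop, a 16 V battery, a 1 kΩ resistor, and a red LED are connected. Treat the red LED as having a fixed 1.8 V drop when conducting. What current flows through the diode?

KVL around the loop: 16 = V_D + I·R = 1.8 + I × 1 kΩ.
So I = (16 − 1.8) / 1 kΩ = 14.2 / 1 = 14.2 mA.

I ≈ 14 mA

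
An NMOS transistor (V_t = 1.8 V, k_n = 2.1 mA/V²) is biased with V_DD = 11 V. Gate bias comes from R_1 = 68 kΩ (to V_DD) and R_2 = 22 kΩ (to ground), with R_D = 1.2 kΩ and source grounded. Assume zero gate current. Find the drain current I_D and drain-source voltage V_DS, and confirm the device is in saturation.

V_G = V_DD·R_2/(R_1+R_2) = 11×22/90 = 2.69 V. With the source grounded, V_GS = V_G = 2.69 V.
Assume saturation: I_D = (k_n/2)(V_GS − V_t)² = (2.1/2)×(2.69 − 1.8)² = 1.05×0.889² = 0.83 mA.
V_DS = V_DD − I_D·R_D = 11 − 0.83×1.2 = 10 V.
Saturation requires V_DS ≥ V_GS − V_t = 0.889 V; 10 ≥ 0.889 ✓.

I_D ≈ 0.83 mA, V_DS ≈ 10 V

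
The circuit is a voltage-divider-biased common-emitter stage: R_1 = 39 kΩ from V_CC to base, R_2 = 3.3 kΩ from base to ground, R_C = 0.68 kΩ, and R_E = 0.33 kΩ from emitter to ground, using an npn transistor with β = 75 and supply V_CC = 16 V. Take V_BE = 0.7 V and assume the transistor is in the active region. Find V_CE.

Thevenize the base divider: V_Th = V_CC·R_2/(R_1+R_2) = 16×3.3/42.3 = 1.25 V, R_Th = R_1‖R_2 = 3.04 kΩ.
Base-emitter loop: V_Th = I_B·R_Th + V_BE + (β+1)I_B·R_E, so I_B = (1.25 − 0.7) / (3.04 + 76×0.33) = 0.0195 mA.
I_C = β·I_B = 75×0.0195 = 1.46 mA, and I_E = (β+1)I_B = 1.48 mA.
V_CE = V_CC − I_C·R_C − I_E·R_E = 16 − 1.46×0.68 − 1.48×0.33 = 14.5 V.
V_CE = 14.5 V > 0.2 V confirms active-region operation.

V_CE ≈ 15 V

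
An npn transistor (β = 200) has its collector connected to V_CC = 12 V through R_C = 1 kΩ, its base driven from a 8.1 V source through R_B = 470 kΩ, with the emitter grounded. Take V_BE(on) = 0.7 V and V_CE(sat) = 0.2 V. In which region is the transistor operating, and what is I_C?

active; I_C ≈ 3.1 mA

Assume active. Base-emitter loop: I_B = (V_BB − V_BE)/R_B = (8.1 − 0.7)/470 = 0.0157 mA.
I_C = β·I_B = 200×0.0157 = 3.15 mA.
V_CE = V_CC − I_C·R_C = 12 − 3.15×1 = 8.85 V > V_CE(sat), so the active-region assumption holds.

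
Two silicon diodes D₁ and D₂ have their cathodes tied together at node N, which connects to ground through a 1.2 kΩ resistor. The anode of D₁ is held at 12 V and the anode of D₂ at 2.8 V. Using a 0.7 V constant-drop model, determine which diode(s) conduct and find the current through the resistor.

Assume both conduct. Then node N would need to be at both 12−0.7 = 11.3 V and 2.8−0.7 = 2.1 V, which is impossible.
Assume only D₁ conducts: V_N = 12 − 0.7 = 11.3 V, so I_R = 11.3/1.2 = 9.42 mA.
Check D₂: its anode-to-cathode voltage is 2.8 − 11.3 = -8.5 V < 0.7 V, so it is off. The assumption is consistent.

Only D₁ conducts; I_R ≈ 9.4 mA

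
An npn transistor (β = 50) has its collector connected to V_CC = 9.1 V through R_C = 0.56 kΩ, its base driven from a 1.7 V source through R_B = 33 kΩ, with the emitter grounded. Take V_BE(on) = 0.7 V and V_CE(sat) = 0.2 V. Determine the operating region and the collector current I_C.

active; I_C ≈ 1.5 mA

Assume active. Base-emitter loop: I_B = (V_BB − V_BE)/R_B = (1.7 − 0.7)/33 = 0.0303 mA.
I_C = β·I_B = 50×0.0303 = 1.52 mA.
V_CE = V_CC − I_C·R_C = 9.1 − 1.52×0.56 = 8.25 V > V_CE(sat), so the active-region assumption holds.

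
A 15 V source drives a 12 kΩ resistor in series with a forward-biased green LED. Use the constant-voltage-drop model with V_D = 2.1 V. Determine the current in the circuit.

I ≈ 1.1 mA

KVL around the loop: 15 = V_D + I·R = 2.1 + I × 12 kΩ.
So I = (15 − 2.1) / 12 kΩ = 12.9 / 12 = 1.07 mA.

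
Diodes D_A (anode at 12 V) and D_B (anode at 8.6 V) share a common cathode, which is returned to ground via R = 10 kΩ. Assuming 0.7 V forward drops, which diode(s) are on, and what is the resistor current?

Assume both conduct. Then node N would need to be at both 12−0.7 = 11.3 V and 8.6−0.7 = 7.9 V, which is impossible.
Assume only D_A conducts: V_N = 12 − 0.7 = 11.3 V, so I_R = 11.3/10 = 1.13 mA.
Check D_B: its anode-to-cathode voltage is 8.6 − 11.3 = -2.7 V < 0.7 V, so it is off. The assumption is consistent.

Only D_A conducts; I_R ≈ 1.1 mA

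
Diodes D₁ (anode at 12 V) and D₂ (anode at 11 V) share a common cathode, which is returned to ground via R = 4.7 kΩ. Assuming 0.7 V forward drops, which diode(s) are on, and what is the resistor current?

Only D₁ conducts; I_R ≈ 2.4 mA

Assume both conduct. Then node N would need to be at both 12−0.7 = 11.3 V and 11−0.7 = 10.3 V, which is impossible.
Assume only D₁ conducts: V_N = 12 − 0.7 = 11.3 V, so I_R = 11.3/4.7 = 2.4 mA.
Check D₂: its anode-to-cathode voltage is 11 − 11.3 = -0.3 V < 0.7 V, so it is off. The assumption is consistent.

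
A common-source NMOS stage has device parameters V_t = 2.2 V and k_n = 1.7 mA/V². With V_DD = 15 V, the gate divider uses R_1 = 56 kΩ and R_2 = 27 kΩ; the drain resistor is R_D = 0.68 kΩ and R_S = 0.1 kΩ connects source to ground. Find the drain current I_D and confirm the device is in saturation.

I_D ≈ 4.3 mA

V_G = V_DD·R_2/(R_1+R_2) = 15×27/83 = 4.88 V.
Assume saturation: I_D = (k_n/2)(V_GS − V_t)² with V_GS = V_G − I_D·R_S = 4.88 − 0.1·I_D.
Substituting gives 0.0085·I_D² − 1.46·I_D + 6.1 = 0, with roots I_D = 4.3 or 167 mA.
The root I_D = 167 mA gives V_GS = -11.8 V ≤ V_t, so take I_D = 4.3 mA.
Then V_GS = 4.45 V and V_DS = V_DD − I_D(R_D+R_S) = 15 − 4.3×0.78 = 11.6 V.
Saturation requires V_DS ≥ V_GS − V_t = 2.25 V; 11.6 ≥ 2.25 ✓.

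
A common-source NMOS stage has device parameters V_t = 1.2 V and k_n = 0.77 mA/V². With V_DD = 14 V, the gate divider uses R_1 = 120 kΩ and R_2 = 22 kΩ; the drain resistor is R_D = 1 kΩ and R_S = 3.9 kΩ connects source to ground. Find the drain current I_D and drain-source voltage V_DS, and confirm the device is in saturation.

V_G = V_DD·R_2/(R_1+R_2) = 14×22/142 = 2.17 V.
Assume saturation: I_D = (k_n/2)(V_GS − V_t)² with V_GS = V_G − I_D·R_S = 2.17 − 3.9·I_D.
Substituting gives 5.86·I_D² − 3.91·I_D + 0.362 = 0, with roots I_D = 0.111 or 0.557 mA.
The root I_D = 0.557 mA gives V_GS = -0.00263 V ≤ V_t, so take I_D = 0.111 mA.
Then V_GS = 1.74 V and V_DS = V_DD − I_D(R_D+R_S) = 14 − 0.111×4.9 = 13.5 V.
Saturation requires V_DS ≥ V_GS − V_t = 0.537 V; 13.5 ≥ 0.537 ✓.

I_D ≈ 0.11 mA, V_DS ≈ 13 V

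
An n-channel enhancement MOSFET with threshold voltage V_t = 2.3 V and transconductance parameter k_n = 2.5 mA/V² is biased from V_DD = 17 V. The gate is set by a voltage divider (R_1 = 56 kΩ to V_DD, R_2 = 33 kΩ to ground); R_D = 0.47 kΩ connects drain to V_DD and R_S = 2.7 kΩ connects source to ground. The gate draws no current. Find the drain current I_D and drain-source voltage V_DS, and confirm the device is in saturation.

I_D ≈ 1.1 mA, V_DS ≈ 13 V

V_G = V_DD·R_2/(R_1+R_2) = 17×33/89 = 6.3 V.
Assume saturation: I_D = (k_n/2)(V_GS − V_t)² with V_GS = V_G − I_D·R_S = 6.3 − 2.7·I_D.
Substituting gives 9.11·I_D² − 28·I_D + 20 = 0, with roots I_D = 1.13 or 1.94 mA.
The root I_D = 1.94 mA gives V_GS = 1.05 V ≤ V_t, so take I_D = 1.13 mA.
Then V_GS = 3.25 V and V_DS = V_DD − I_D(R_D+R_S) = 17 − 1.13×3.17 = 13.4 V.
Saturation requires V_DS ≥ V_GS − V_t = 0.951 V; 13.4 ≥ 0.951 ✓.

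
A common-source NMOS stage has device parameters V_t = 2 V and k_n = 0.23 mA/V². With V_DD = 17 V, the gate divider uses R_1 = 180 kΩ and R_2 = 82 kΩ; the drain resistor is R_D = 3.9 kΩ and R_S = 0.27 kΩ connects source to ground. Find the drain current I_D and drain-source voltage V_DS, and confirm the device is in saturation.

I_D ≈ 1.1 mA, V_DS ≈ 13 V

V_G = V_DD·R_2/(R_1+R_2) = 17×82/262 = 5.32 V.
Assume saturation: I_D = (k_n/2)(V_GS − V_t)² with V_GS = V_G − I_D·R_S = 5.32 − 0.27·I_D.
Substituting gives 0.00838·I_D² − 1.21·I_D + 1.27 = 0, with roots I_D = 1.06 or 143 mA.
The root I_D = 143 mA gives V_GS = -33.2 V ≤ V_t, so take I_D = 1.06 mA.
Then V_GS = 5.03 V and V_DS = V_DD − I_D(R_D+R_S) = 17 − 1.06×4.17 = 12.6 V.
Saturation requires V_DS ≥ V_GS − V_t = 3.03 V; 12.6 ≥ 3.03 ✓.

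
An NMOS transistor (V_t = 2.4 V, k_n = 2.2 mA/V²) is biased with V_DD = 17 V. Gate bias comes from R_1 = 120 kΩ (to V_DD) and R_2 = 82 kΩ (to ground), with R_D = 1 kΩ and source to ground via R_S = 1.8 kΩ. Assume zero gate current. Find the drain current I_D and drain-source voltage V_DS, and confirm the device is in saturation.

V_G = V_DD·R_2/(R_1+R_2) = 17×82/202 = 6.9 V.
Assume saturation: I_D = (k_n/2)(V_GS − V_t)² with V_GS = V_G − I_D·R_S = 6.9 − 1.8·I_D.
Substituting gives 3.56·I_D² − 18.8·I_D + 22.3 = 0, with roots I_D = 1.79 or 3.49 mA.
The root I_D = 3.49 mA gives V_GS = 0.619 V ≤ V_t, so take I_D = 1.79 mA.
Then V_GS = 3.68 V and V_DS = V_DD − I_D(R_D+R_S) = 17 − 1.79×2.8 = 12 V.
Saturation requires V_DS ≥ V_GS − V_t = 1.28 V; 12 ≥ 1.28 ✓.

I_D ≈ 1.8 mA, V_DS ≈ 12 V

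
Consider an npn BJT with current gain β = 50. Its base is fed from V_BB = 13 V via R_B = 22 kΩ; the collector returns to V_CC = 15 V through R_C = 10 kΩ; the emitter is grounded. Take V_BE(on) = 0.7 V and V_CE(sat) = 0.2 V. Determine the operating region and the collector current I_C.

Assume active: I_B = (13 − 0.7)/22 = 0.559 mA, giving I_C = β·I_B = 28 mA.
But then V_CE = 15 − 28×10 = -265 V < V_CE(sat) = 0.2 V — impossible in the active region.
So the transistor is saturated. With V_CE = 0.2 V, I_C = (V_CC − 0.2)/R_C = 14.8/10 = 1.48 mA.
Check: β·I_B = 28 mA > I_C = 1.48 mA, confirming saturation.

saturation; I_C ≈ 1.5 mA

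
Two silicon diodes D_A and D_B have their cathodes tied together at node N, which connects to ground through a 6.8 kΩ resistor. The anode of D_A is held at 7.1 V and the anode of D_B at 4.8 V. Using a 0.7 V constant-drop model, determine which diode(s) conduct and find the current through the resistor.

Only D_A conducts; I_R ≈ 0.94 mA

Assume both conduct. Then node N would need to be at both 7.1−0.7 = 6.4 V and 4.8−0.7 = 4.1 V, which is impossible.
Assume only D_A conducts: V_N = 7.1 − 0.7 = 6.4 V, so I_R = 6.4/6.8 = 0.941 mA.
Check D_B: its anode-to-cathode voltage is 4.8 − 6.4 = -1.6 V < 0.7 V, so it is off. The assumption is consistent.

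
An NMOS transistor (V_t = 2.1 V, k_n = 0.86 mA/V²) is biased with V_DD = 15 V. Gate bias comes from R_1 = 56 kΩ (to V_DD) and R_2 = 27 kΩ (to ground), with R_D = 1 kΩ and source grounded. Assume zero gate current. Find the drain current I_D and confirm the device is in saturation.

I_D ≈ 3.3 mA

V_G = V_DD·R_2/(R_1+R_2) = 15×27/83 = 4.88 V. With the source grounded, V_GS = V_G = 4.88 V.
Assume saturation: I_D = (k_n/2)(V_GS − V_t)² = (0.86/2)×(4.88 − 2.1)² = 0.43×2.78² = 3.32 mA.
V_DS = V_DD − I_D·R_D = 15 − 3.32×1 = 11.7 V.
Saturation requires V_DS ≥ V_GS − V_t = 2.78 V; 11.7 ≥ 2.78 ✓.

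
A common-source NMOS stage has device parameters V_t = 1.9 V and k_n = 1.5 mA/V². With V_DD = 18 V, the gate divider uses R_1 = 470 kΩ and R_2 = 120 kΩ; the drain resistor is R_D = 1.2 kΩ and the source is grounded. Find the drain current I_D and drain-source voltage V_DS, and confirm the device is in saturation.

I_D ≈ 2.3 mA, V_DS ≈ 15 V

V_G = V_DD·R_2/(R_1+R_2) = 18×120/590 = 3.66 V. With the source grounded, V_GS = V_G = 3.66 V.
Assume saturation: I_D = (k_n/2)(V_GS − V_t)² = (1.5/2)×(3.66 − 1.9)² = 0.75×1.76² = 2.33 mA.
V_DS = V_DD − I_D·R_D = 18 − 2.33×1.2 = 15.2 V.
Saturation requires V_DS ≥ V_GS − V_t = 1.76 V; 15.2 ≥ 1.76 ✓.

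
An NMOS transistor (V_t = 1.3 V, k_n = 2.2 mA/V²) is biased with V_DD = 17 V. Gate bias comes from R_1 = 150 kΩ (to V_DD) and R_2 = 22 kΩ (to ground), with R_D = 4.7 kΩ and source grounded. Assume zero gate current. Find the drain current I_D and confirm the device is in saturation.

V_G = V_DD·R_2/(R_1+R_2) = 17×22/172 = 2.17 V. With the source grounded, V_GS = V_G = 2.17 V.
Assume saturation: I_D = (k_n/2)(V_GS − V_t)² = (2.2/2)×(2.17 − 1.3)² = 1.1×0.874² = 0.841 mA.
V_DS = V_DD − I_D·R_D = 17 − 0.841×4.7 = 13 V.
Saturation requires V_DS ≥ V_GS − V_t = 0.874 V; 13 ≥ 0.874 ✓.

I_D ≈ 0.84 mA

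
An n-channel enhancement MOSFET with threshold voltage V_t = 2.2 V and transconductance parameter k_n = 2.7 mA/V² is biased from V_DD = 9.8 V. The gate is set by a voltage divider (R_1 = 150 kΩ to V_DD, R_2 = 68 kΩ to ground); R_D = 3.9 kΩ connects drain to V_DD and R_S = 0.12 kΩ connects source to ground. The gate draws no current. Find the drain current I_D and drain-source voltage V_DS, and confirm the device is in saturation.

I_D ≈ 0.79 mA, V_DS ≈ 6.6 V

V_G = V_DD·R_2/(R_1+R_2) = 9.8×68/218 = 3.06 V.
Assume saturation: I_D = (k_n/2)(V_GS − V_t)² with V_GS = V_G − I_D·R_S = 3.06 − 0.12·I_D.
Substituting gives 0.0194·I_D² − 1.28·I_D + 0.991 = 0, with roots I_D = 0.785 or 64.9 mA.
The root I_D = 64.9 mA gives V_GS = -4.74 V ≤ V_t, so take I_D = 0.785 mA.
Then V_GS = 2.96 V and V_DS = V_DD − I_D(R_D+R_S) = 9.8 − 0.785×4.02 = 6.64 V.
Saturation requires V_DS ≥ V_GS − V_t = 0.763 V; 6.64 ≥ 0.763 ✓.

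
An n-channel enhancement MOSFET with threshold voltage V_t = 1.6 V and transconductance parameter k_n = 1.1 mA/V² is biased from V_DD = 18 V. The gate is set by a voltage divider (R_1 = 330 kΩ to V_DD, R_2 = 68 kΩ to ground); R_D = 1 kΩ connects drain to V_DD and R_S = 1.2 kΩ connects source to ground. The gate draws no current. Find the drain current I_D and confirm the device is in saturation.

I_D ≈ 0.46 mA

V_G = V_DD·R_2/(R_1+R_2) = 18×68/398 = 3.08 V.
Assume saturation: I_D = (k_n/2)(V_GS − V_t)² with V_GS = V_G − I_D·R_S = 3.08 − 1.2·I_D.
Substituting gives 0.792·I_D² − 2.95·I_D + 1.2 = 0, with roots I_D = 0.464 or 3.26 mA.
The root I_D = 3.26 mA gives V_GS = -0.834 V ≤ V_t, so take I_D = 0.464 mA.
Then V_GS = 2.52 V and V_DS = V_DD − I_D(R_D+R_S) = 18 − 0.464×2.2 = 17 V.
Saturation requires V_DS ≥ V_GS − V_t = 0.919 V; 17 ≥ 0.919 ✓.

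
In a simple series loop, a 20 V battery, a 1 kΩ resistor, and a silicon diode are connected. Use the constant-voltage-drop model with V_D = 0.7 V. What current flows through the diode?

KVL around the loop: 20 = V_D + I·R = 0.7 + I × 1 kΩ.
So I = (20 − 0.7) / 1 kΩ = 19.3 / 1 = 19.3 mA.

I ≈ 19 mA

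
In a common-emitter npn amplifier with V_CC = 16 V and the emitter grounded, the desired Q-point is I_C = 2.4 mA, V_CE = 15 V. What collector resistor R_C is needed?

Collector loop: V_CC = I_C·R_C + V_CE.
R_C = (V_CC − V_CE)/I_C = (16 − 15)/2.4 = 0.417 kΩ.

R_C ≈ 0.42 kΩ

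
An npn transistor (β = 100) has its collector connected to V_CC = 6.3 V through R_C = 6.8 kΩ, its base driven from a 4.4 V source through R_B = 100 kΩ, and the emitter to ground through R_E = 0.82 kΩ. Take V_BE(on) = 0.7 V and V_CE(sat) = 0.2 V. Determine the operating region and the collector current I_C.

saturation; I_C ≈ 0.8 mA

Assume active: I_B = (4.4 − 0.7)/(100 + 101×0.82) = 0.0202 mA, I_C = β·I_B = 2.02 mA.
Then V_CE = 6.3 − 2.02×6.8 − 2.04×0.82 = -9.14 V < 0.2 V — the active assumption fails.
Re-solve with V_CE = 0.2 V. KCL at the emitter: V_E/R_E = (V_BB−0.7−V_E)/R_B + (V_CC−0.2−V_E)/R_C, giving V_E = 0.679 V.
I_C = (V_CC − 0.2 − V_E)/R_C = (6.1 − 0.679)/6.8 = 0.797 mA.
Check: I_B = (3.7 − 0.679)/100 = 0.0302 mA, and β·I_B = 3.02 mA > I_C, confirming saturation.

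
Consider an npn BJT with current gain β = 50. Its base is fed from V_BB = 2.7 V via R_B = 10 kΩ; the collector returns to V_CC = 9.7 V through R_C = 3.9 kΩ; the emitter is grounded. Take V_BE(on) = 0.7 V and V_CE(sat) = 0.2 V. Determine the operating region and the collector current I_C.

Assume active: I_B = (2.7 − 0.7)/10 = 0.2 mA, giving I_C = β·I_B = 10 mA.
But then V_CE = 9.7 − 10×3.9 = -29.3 V < V_CE(sat) = 0.2 V — impossible in the active region.
So the transistor is saturated. With V_CE = 0.2 V, I_C = (V_CC − 0.2)/R_C = 9.5/3.9 = 2.44 mA.
Check: β·I_B = 10 mA > I_C = 2.44 mA, confirming saturation.

saturation; I_C ≈ 2.4 mA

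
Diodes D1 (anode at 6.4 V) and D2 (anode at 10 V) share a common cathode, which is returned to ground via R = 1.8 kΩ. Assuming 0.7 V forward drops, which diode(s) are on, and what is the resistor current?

Only D2 conducts; I_R ≈ 5.2 mA

Assume both conduct. Then node N would need to be at both 6.4−0.7 = 5.7 V and 10−0.7 = 9.3 V, which is impossible.
Assume only D2 conducts: V_N = 10 − 0.7 = 9.3 V, so I_R = 9.3/1.8 = 5.17 mA.
Check D1: its anode-to-cathode voltage is 6.4 − 9.3 = -2.9 V < 0.7 V, so it is off. The assumption is consistent.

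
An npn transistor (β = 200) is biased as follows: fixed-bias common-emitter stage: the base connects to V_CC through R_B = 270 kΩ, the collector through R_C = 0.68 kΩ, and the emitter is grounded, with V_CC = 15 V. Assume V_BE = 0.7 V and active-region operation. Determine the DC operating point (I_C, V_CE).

Base loop: V_CC = I_B·R_B + V_BE, so I_B = (15 − 0.7)/270 kΩ = 0.053 mA.
In the active region I_C = β·I_B = 200 × 0.053 = 10.6 mA.
Collector loop: V_CE = V_CC − I_C·R_C = 15 − 10.6×0.68 = 7.8 V.
Since V_CE = 7.8 V > V_CE(sat) ≈ 0.2 V, the transistor is in the active region as assumed.

I_C ≈ 11 mA, V_CE ≈ 7.8 V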